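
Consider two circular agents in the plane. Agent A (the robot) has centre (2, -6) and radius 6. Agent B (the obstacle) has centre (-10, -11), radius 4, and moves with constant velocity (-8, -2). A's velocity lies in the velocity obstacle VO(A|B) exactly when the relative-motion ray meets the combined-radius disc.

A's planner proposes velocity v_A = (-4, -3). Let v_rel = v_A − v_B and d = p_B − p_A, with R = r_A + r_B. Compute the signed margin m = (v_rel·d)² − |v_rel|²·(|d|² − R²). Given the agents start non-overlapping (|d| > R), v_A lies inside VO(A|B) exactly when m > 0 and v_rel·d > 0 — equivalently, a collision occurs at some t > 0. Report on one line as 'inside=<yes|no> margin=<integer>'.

d = (-12, -5),  |d|² = 169;  R = 6+4 = 10,  c = 169−10² = 69
v_rel = (4, -1),  |v_rel|² = 17;  v_rel·d = (4)·(-12) + (-1)·(-5) = -43
17·t² + 86·t + 69 = 0  ⇒  m = (-43)² − 17·69 = 676
m = 676 > 0,  v_rel·d = -43 < 0  ⇒  outside

inside=no margin=676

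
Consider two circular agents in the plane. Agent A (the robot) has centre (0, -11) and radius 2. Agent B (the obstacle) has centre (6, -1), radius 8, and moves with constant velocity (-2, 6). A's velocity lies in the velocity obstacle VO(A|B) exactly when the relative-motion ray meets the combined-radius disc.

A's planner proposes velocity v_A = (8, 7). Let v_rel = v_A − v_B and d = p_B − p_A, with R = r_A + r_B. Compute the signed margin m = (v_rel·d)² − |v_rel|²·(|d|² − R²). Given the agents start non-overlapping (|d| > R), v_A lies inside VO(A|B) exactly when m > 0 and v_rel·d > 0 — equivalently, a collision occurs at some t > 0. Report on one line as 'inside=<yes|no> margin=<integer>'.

d = (6, 10),  |d|² = 136;  R = 2+8 = 10,  c = 136−10² = 36
v_rel = (10, 1),  |v_rel|² = 101;  v_rel·d = (10)·(6) + (1)·(10) = 70
101·t² − 140·t + 36 = 0  ⇒  m = 70² − 101·36 = 1264
m = 1264 > 0,  v_rel·d = 70 > 0  ⇒  inside

inside=yes margin=1264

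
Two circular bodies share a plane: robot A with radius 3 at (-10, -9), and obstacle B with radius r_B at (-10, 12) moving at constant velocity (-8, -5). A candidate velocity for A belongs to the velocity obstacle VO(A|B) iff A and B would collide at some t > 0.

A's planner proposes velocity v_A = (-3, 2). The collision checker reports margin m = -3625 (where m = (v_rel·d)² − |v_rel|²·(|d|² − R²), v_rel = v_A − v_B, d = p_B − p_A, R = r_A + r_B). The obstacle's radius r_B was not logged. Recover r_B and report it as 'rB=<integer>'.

m = -3625
d = (0, 21);  v_rel = (5, 7),  |v_rel|² = 74
v_rel×d = (5)·(21) − (7)·(0) = 105
since m = R²·74 − 105²:  R² = (11025 + -3625) / 74 = 100
R = √100 = 10  ⇒  r_B = 10 − 3 = 7

rB=7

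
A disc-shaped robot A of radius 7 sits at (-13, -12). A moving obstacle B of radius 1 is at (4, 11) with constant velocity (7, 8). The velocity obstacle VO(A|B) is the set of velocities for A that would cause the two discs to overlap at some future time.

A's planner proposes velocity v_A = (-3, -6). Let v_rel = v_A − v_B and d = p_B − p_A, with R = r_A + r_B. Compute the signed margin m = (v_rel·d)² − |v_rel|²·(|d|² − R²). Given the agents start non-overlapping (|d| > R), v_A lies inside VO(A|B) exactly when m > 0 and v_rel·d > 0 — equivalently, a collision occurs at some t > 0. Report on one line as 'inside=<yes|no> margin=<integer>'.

d = (17, 23),  |d|² = 818;  R = 7+1 = 8,  c = 818−8² = 754
v_rel = (-10, -14),  |v_rel|² = 296;  v_rel·d = (-10)·(17) + (-14)·(23) = -492
296·t² + 984·t + 754 = 0  ⇒  m = (-492)² − 296·754 = 18880
m = 18880 > 0,  v_rel·d = -492 < 0  ⇒  outside

inside=no margin=18880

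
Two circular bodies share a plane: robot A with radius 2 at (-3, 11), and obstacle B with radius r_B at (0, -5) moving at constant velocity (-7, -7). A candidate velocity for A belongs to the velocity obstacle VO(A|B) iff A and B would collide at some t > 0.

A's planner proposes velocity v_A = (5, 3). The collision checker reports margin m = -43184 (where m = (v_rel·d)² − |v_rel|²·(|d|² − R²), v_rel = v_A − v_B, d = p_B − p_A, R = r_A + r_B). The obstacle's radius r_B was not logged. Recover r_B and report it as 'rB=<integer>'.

m = -43184
d = (3, -16);  v_rel = (12, 10),  |v_rel|² = 244
v_rel×d = (12)·(-16) − (10)·(3) = -222
since m = R²·244 − (-222)²:  R² = (49284 + -43184) / 244 = 25
R = √25 = 5  ⇒  r_B = 5 − 2 = 3

rB=3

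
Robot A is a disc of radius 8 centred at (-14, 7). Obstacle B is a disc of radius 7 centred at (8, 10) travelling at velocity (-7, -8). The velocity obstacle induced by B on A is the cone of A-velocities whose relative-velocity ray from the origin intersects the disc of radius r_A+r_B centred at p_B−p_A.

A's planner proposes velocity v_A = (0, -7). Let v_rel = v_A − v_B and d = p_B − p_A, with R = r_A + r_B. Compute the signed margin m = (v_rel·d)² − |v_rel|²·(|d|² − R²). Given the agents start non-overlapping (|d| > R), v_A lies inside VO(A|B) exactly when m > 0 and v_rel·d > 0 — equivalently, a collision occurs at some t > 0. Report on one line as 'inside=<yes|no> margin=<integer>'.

d = (22, 3),  |d|² = 493;  R = 8+7 = 15,  c = 493−15² = 268
v_rel = (7, 1),  |v_rel|² = 50;  v_rel·d = (7)·(22) + (1)·(3) = 157
50·t² − 314·t + 268 = 0  ⇒  m = 157² − 50·268 = 11249
m = 11249 > 0,  v_rel·d = 157 > 0  ⇒  inside

inside=yes margin=11249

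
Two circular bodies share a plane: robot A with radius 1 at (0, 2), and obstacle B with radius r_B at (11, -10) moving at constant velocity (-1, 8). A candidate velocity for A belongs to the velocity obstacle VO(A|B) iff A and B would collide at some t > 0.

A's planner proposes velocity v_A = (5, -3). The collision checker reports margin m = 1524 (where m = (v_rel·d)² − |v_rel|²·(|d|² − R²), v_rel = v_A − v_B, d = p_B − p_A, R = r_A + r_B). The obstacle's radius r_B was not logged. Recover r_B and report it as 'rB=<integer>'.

m = 1524
d = (11, -12);  v_rel = (6, -11),  |v_rel|² = 157
v_rel×d = (6)·(-12) − (-11)·(11) = 49
since m = R²·157 − 49²:  R² = (2401 + 1524) / 157 = 25
R = √25 = 5  ⇒  r_B = 5 − 1 = 4

rB=4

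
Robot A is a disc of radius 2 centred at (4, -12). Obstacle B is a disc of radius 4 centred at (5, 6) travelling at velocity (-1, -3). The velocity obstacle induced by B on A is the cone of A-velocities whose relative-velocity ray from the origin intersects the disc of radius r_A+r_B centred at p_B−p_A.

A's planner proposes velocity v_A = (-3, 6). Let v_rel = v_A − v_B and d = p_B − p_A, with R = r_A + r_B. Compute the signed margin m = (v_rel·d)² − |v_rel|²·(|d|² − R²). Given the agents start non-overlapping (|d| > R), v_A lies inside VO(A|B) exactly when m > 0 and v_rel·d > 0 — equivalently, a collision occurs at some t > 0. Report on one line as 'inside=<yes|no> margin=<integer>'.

d = (1, 18),  |d|² = 325;  R = 2+4 = 6,  c = 325−6² = 289
v_rel = (-2, 9),  |v_rel|² = 85;  v_rel·d = (-2)·(1) + (9)·(18) = 160
85·t² − 320·t + 289 = 0  ⇒  m = 160² − 85·289 = 1035
m = 1035 > 0,  v_rel·d = 160 > 0  ⇒  inside

inside=yes margin=1035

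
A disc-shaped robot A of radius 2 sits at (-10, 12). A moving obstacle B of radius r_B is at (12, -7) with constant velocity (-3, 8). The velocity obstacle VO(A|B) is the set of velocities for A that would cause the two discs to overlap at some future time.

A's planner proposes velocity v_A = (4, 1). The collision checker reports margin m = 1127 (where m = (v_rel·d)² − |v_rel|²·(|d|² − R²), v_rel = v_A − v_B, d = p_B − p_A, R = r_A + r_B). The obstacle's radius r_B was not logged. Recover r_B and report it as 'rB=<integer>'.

m = 1127
d = (22, -19);  v_rel = (7, -7),  |v_rel|² = 98
v_rel×d = (7)·(-19) − (-7)·(22) = 21
since m = R²·98 − 21²:  R² = (441 + 1127) / 98 = 16
R = √16 = 4  ⇒  r_B = 4 − 2 = 2

rB=2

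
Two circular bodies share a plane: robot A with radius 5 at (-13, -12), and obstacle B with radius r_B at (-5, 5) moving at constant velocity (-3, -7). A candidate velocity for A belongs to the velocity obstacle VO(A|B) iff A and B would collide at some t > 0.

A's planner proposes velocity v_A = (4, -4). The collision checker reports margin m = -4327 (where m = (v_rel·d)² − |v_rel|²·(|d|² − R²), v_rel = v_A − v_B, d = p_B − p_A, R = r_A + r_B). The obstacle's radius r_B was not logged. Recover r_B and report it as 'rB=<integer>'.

m = -4327
d = (8, 17);  v_rel = (7, 3),  |v_rel|² = 58
v_rel×d = (7)·(17) − (3)·(8) = 95
since m = R²·58 − 95²:  R² = (9025 + -4327) / 58 = 81
R = √81 = 9  ⇒  r_B = 9 − 5 = 4

rB=4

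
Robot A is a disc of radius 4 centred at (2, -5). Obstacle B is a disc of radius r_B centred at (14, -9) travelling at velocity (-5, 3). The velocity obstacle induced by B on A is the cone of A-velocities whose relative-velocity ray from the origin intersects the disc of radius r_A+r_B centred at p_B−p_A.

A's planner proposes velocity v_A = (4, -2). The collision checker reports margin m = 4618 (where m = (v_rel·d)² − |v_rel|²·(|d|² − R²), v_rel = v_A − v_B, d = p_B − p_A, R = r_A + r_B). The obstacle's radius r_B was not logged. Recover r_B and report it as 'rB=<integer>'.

m = 4618
d = (12, -4);  v_rel = (9, -5),  |v_rel|² = 106
v_rel×d = (9)·(-4) − (-5)·(12) = 24
since m = R²·106 − 24²:  R² = (576 + 4618) / 106 = 49
R = √49 = 7  ⇒  r_B = 7 − 4 = 3

rB=3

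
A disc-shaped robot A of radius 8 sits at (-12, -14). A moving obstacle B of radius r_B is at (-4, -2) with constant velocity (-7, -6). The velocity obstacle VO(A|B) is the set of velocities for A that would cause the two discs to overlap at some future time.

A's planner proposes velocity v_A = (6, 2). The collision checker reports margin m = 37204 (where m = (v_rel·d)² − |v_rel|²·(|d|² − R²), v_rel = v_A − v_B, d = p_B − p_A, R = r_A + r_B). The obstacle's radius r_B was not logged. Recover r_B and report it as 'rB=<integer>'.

m = 37204
d = (8, 12);  v_rel = (13, 8),  |v_rel|² = 233
v_rel×d = (13)·(12) − (8)·(8) = 92
since m = R²·233 − 92²:  R² = (8464 + 37204) / 233 = 196
R = √196 = 14  ⇒  r_B = 14 − 8 = 6

rB=6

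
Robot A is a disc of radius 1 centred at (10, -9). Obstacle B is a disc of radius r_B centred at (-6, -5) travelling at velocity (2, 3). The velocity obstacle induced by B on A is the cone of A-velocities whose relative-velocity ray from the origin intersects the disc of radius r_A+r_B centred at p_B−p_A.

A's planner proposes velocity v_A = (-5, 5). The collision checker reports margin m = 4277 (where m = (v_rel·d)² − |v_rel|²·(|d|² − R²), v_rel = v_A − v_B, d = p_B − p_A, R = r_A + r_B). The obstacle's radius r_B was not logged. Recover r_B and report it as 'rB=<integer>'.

m = 4277
d = (-16, 4);  v_rel = (-7, 2),  |v_rel|² = 53
v_rel×d = (-7)·(4) − (2)·(-16) = 4
since m = R²·53 − 4²:  R² = (16 + 4277) / 53 = 81
R = √81 = 9  ⇒  r_B = 9 − 1 = 8

rB=8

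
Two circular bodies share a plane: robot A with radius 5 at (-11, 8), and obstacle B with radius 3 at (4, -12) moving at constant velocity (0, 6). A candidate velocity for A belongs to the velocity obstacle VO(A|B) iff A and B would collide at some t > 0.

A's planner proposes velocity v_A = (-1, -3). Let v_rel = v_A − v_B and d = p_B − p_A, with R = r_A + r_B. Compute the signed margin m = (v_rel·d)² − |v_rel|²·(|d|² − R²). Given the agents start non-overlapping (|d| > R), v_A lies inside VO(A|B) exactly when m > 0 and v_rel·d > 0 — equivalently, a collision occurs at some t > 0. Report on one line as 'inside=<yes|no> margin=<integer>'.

d = (15, -20),  |d|² = 625;  R = 5+3 = 8,  c = 625−8² = 561
v_rel = (-1, -9),  |v_rel|² = 82;  v_rel·d = (-1)·(15) + (-9)·(-20) = 165
82·t² − 330·t + 561 = 0  ⇒  m = 165² − 82·561 = -18777
m = -18777 < 0,  v_rel·d = 165 > 0  ⇒  outside

inside=no margin=-18777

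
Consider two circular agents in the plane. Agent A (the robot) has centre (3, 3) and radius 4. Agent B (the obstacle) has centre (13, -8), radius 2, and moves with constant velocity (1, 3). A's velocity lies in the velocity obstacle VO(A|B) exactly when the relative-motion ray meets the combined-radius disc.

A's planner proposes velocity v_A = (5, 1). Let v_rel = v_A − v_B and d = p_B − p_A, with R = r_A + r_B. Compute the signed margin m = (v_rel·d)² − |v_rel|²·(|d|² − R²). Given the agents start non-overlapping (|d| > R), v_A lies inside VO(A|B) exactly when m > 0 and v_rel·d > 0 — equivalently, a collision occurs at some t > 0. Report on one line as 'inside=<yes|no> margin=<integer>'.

d = (10, -11),  |d|² = 221;  R = 4+2 = 6,  c = 221−6² = 185
v_rel = (4, -2),  |v_rel|² = 20;  v_rel·d = (4)·(10) + (-2)·(-11) = 62
20·t² − 124·t + 185 = 0  ⇒  m = 62² − 20·185 = 144
m = 144 > 0,  v_rel·d = 62 > 0  ⇒  inside

inside=yes margin=144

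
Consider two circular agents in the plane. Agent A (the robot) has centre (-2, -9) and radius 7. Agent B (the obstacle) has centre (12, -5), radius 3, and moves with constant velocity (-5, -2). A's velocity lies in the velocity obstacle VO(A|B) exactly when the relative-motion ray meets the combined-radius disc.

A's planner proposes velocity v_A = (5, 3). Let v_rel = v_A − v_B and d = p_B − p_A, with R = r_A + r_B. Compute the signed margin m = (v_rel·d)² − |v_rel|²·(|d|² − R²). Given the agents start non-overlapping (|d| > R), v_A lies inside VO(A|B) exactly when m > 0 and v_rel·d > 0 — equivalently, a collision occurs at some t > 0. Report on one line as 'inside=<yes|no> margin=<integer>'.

d = (14, 4),  |d|² = 212;  R = 7+3 = 10,  c = 212−10² = 112
v_rel = (10, 5),  |v_rel|² = 125;  v_rel·d = (10)·(14) + (5)·(4) = 160
125·t² − 320·t + 112 = 0  ⇒  m = 160² − 125·112 = 11600
m = 11600 > 0,  v_rel·d = 160 > 0  ⇒  inside

inside=yes margin=11600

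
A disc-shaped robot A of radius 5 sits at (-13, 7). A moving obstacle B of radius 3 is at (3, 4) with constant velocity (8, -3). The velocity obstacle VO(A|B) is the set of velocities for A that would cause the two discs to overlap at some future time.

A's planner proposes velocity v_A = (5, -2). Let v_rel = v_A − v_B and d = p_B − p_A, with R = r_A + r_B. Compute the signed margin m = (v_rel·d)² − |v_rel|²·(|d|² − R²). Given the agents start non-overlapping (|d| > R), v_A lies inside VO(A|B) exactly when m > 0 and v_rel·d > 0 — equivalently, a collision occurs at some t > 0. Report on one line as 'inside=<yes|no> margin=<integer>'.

d = (16, -3),  |d|² = 265;  R = 5+3 = 8,  c = 265−8² = 201
v_rel = (-3, 1),  |v_rel|² = 10;  v_rel·d = (-3)·(16) + (1)·(-3) = -51
10·t² + 102·t + 201 = 0  ⇒  m = (-51)² − 10·201 = 591
m = 591 > 0,  v_rel·d = -51 < 0  ⇒  outside

inside=no margin=591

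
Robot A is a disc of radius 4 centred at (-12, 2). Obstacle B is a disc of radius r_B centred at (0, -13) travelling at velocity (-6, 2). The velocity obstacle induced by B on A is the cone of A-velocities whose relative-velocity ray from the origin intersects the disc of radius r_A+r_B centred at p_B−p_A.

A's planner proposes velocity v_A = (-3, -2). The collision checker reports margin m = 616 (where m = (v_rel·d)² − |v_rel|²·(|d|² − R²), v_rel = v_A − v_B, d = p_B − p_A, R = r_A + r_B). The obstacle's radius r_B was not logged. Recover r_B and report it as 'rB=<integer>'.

m = 616
d = (12, -15);  v_rel = (3, -4),  |v_rel|² = 25
v_rel×d = (3)·(-15) − (-4)·(12) = 3
since m = R²·25 − 3²:  R² = (9 + 616) / 25 = 25
R = √25 = 5  ⇒  r_B = 5 − 4 = 1

rB=1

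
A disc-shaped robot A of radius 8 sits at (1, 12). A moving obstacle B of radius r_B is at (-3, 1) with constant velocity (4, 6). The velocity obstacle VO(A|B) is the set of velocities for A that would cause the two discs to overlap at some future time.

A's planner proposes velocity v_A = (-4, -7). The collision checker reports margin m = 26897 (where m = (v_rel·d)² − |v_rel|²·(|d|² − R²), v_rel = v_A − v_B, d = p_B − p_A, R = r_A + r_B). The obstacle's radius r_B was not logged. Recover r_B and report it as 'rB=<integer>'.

m = 26897
d = (-4, -11);  v_rel = (-8, -13),  |v_rel|² = 233
v_rel×d = (-8)·(-11) − (-13)·(-4) = 36
since m = R²·233 − 36²:  R² = (1296 + 26897) / 233 = 121
R = √121 = 11  ⇒  r_B = 11 − 8 = 3

rB=3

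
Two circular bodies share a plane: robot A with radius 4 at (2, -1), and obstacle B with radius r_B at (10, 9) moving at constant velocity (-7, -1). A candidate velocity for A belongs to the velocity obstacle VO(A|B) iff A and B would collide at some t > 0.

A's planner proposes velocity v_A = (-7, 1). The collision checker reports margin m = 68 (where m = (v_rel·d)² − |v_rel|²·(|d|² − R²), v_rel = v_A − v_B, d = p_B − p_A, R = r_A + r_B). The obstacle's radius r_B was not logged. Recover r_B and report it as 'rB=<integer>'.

m = 68
d = (8, 10);  v_rel = (0, 2),  |v_rel|² = 4
v_rel×d = (0)·(10) − (2)·(8) = -16
since m = R²·4 − (-16)²:  R² = (256 + 68) / 4 = 81
R = √81 = 9  ⇒  r_B = 9 − 4 = 5

rB=5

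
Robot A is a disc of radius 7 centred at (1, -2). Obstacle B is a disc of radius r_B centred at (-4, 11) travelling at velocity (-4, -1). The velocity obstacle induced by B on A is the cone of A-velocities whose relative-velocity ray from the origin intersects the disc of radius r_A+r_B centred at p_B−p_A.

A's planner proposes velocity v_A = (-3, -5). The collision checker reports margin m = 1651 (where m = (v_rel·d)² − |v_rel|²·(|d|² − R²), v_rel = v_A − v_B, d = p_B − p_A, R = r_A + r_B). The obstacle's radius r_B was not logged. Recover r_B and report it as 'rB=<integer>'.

m = 1651
d = (-5, 13);  v_rel = (1, -4),  |v_rel|² = 17
v_rel×d = (1)·(13) − (-4)·(-5) = -7
since m = R²·17 − (-7)²:  R² = (49 + 1651) / 17 = 100
R = √100 = 10  ⇒  r_B = 10 − 7 = 3

rB=3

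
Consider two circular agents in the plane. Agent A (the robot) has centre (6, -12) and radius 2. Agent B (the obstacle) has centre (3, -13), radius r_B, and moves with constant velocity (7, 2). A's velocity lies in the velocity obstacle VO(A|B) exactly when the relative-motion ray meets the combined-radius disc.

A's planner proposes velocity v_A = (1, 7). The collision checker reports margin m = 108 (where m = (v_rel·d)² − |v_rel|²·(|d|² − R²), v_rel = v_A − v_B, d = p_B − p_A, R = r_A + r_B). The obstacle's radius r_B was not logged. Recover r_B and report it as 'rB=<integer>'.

m = 108
d = (-3, -1);  v_rel = (-6, 5),  |v_rel|² = 61
v_rel×d = (-6)·(-1) − (5)·(-3) = 21
since m = R²·61 − 21²:  R² = (441 + 108) / 61 = 9
R = √9 = 3  ⇒  r_B = 3 − 2 = 1

rB=1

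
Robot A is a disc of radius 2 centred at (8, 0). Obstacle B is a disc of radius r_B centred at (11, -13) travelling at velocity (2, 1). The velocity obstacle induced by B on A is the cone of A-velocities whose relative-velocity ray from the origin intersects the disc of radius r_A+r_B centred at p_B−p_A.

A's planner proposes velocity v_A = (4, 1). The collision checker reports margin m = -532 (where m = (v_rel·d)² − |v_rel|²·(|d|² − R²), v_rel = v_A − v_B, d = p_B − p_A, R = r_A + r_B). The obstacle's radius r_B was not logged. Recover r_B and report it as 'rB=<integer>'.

m = -532
d = (3, -13);  v_rel = (2, 0),  |v_rel|² = 4
v_rel×d = (2)·(-13) − (0)·(3) = -26
since m = R²·4 − (-26)²:  R² = (676 + -532) / 4 = 36
R = √36 = 6  ⇒  r_B = 6 − 2 = 4

rB=4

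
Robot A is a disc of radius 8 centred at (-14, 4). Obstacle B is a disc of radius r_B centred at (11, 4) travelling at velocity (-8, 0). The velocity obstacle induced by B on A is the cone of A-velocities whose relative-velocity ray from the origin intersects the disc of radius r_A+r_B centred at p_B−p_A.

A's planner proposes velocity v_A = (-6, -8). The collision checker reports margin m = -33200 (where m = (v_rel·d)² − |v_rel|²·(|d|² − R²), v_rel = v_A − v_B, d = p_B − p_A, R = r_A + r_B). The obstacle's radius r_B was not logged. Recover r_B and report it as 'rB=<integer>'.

m = -33200
d = (25, 0);  v_rel = (2, -8),  |v_rel|² = 68
v_rel×d = (2)·(0) − (-8)·(25) = 200
since m = R²·68 − 200²:  R² = (40000 + -33200) / 68 = 100
R = √100 = 10  ⇒  r_B = 10 − 8 = 2

rB=2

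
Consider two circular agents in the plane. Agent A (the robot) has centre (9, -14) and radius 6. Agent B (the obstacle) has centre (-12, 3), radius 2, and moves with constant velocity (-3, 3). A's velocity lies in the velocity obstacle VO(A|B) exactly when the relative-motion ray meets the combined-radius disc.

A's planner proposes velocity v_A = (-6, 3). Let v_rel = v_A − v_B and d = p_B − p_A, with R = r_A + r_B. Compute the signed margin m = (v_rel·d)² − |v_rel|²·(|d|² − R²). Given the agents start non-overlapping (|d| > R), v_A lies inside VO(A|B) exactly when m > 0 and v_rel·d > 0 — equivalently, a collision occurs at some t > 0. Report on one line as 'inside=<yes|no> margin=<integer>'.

d = (-21, 17),  |d|² = 730;  R = 6+2 = 8,  c = 730−8² = 666
v_rel = (-3, 0),  |v_rel|² = 9;  v_rel·d = (-3)·(-21) + (0)·(17) = 63
9·t² − 126·t + 666 = 0  ⇒  m = 63² − 9·666 = -2025
m = -2025 < 0,  v_rel·d = 63 > 0  ⇒  outside

inside=no margin=-2025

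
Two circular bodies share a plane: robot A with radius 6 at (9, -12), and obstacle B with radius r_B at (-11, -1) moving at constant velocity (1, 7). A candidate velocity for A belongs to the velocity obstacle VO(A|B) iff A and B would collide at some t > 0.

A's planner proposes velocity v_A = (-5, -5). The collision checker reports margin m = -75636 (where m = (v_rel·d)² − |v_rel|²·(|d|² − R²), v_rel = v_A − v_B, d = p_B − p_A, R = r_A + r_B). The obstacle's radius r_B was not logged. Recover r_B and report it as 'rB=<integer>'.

m = -75636
d = (-20, 11);  v_rel = (-6, -12),  |v_rel|² = 180
v_rel×d = (-6)·(11) − (-12)·(-20) = -306
since m = R²·180 − (-306)²:  R² = (93636 + -75636) / 180 = 100
R = √100 = 10  ⇒  r_B = 10 − 6 = 4

rB=4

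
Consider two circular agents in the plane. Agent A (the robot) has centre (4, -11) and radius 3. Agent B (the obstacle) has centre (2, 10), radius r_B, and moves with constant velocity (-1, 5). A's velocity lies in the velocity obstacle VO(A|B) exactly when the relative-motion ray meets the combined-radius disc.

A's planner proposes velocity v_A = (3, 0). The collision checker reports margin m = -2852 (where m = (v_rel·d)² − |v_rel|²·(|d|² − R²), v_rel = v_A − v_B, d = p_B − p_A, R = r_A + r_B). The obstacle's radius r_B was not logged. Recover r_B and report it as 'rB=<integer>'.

m = -2852
d = (-2, 21);  v_rel = (4, -5),  |v_rel|² = 41
v_rel×d = (4)·(21) − (-5)·(-2) = 74
since m = R²·41 − 74²:  R² = (5476 + -2852) / 41 = 64
R = √64 = 8  ⇒  r_B = 8 − 3 = 5

rB=5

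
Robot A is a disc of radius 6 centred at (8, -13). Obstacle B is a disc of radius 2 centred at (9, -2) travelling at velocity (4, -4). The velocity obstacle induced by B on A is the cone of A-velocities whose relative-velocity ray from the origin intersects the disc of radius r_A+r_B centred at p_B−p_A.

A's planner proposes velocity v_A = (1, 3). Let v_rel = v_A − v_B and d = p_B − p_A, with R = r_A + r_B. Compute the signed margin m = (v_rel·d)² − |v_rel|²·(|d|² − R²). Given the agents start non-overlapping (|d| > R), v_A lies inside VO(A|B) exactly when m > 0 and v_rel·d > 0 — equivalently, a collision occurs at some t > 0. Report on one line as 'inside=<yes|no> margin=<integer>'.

d = (1, 11),  |d|² = 122;  R = 6+2 = 8,  c = 122−8² = 58
v_rel = (-3, 7),  |v_rel|² = 58;  v_rel·d = (-3)·(1) + (7)·(11) = 74
58·t² − 148·t + 58 = 0  ⇒  m = 74² − 58·58 = 2112
m = 2112 > 0,  v_rel·d = 74 > 0  ⇒  inside

inside=yes margin=2112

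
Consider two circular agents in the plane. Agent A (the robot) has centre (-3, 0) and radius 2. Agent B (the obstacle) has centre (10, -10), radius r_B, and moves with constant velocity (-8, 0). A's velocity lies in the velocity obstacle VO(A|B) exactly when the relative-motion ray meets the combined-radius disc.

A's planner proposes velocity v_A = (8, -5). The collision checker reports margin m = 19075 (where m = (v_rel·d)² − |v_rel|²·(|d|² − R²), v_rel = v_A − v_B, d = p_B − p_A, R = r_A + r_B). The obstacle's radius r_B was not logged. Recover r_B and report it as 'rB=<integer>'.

m = 19075
d = (13, -10);  v_rel = (16, -5),  |v_rel|² = 281
v_rel×d = (16)·(-10) − (-5)·(13) = -95
since m = R²·281 − (-95)²:  R² = (9025 + 19075) / 281 = 100
R = √100 = 10  ⇒  r_B = 10 − 2 = 8

rB=8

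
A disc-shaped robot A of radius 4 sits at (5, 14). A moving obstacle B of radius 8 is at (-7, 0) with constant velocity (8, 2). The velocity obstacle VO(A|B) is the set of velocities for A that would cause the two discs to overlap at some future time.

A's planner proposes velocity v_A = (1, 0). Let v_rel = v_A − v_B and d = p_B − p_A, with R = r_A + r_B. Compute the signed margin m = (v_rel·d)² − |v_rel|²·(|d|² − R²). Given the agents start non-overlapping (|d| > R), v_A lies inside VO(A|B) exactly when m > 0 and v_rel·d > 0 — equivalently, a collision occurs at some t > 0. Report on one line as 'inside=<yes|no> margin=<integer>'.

d = (-12, -14),  |d|² = 340;  R = 4+8 = 12,  c = 340−12² = 196
v_rel = (-7, -2),  |v_rel|² = 53;  v_rel·d = (-7)·(-12) + (-2)·(-14) = 112
53·t² − 224·t + 196 = 0  ⇒  m = 112² − 53·196 = 2156
m = 2156 > 0,  v_rel·d = 112 > 0  ⇒  inside

inside=yes margin=2156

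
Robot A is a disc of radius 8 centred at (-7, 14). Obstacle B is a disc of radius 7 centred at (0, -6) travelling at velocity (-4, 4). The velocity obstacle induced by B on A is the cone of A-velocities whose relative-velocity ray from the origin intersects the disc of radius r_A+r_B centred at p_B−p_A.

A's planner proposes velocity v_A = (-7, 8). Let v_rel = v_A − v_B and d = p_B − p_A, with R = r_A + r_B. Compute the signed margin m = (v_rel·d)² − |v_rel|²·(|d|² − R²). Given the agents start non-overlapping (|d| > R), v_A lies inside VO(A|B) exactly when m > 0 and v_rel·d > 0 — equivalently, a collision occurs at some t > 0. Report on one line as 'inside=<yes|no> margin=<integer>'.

d = (7, -20),  |d|² = 449;  R = 8+7 = 15,  c = 449−15² = 224
v_rel = (-3, 4),  |v_rel|² = 25;  v_rel·d = (-3)·(7) + (4)·(-20) = -101
25·t² + 202·t + 224 = 0  ⇒  m = (-101)² − 25·224 = 4601
m = 4601 > 0,  v_rel·d = -101 < 0  ⇒  outside

inside=no margin=4601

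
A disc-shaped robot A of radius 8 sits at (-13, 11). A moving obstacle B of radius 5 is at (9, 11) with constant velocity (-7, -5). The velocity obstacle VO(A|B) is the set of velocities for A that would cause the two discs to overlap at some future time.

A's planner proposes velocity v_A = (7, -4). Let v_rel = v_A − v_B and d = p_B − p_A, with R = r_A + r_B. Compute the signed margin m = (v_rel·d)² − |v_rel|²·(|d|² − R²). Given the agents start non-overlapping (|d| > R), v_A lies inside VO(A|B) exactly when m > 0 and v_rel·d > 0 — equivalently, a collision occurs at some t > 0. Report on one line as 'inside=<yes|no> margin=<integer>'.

d = (22, 0),  |d|² = 484;  R = 8+5 = 13,  c = 484−13² = 315
v_rel = (14, 1),  |v_rel|² = 197;  v_rel·d = (14)·(22) + (1)·(0) = 308
197·t² − 616·t + 315 = 0  ⇒  m = 308² − 197·315 = 32809
m = 32809 > 0,  v_rel·d = 308 > 0  ⇒  inside

inside=yes margin=32809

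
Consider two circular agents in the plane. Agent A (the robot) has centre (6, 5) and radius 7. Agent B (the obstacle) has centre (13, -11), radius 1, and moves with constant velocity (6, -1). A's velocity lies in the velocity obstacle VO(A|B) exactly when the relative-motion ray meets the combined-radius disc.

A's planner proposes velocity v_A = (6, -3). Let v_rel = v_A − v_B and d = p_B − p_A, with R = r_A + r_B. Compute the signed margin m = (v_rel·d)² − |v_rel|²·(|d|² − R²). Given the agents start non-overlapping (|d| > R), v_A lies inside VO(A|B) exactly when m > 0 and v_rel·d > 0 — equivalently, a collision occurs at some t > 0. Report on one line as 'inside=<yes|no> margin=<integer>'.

d = (7, -16),  |d|² = 305;  R = 7+1 = 8,  c = 305−8² = 241
v_rel = (0, -2),  |v_rel|² = 4;  v_rel·d = (0)·(7) + (-2)·(-16) = 32
4·t² − 64·t + 241 = 0  ⇒  m = 32² − 4·241 = 60
m = 60 > 0,  v_rel·d = 32 > 0  ⇒  inside

inside=yes margin=60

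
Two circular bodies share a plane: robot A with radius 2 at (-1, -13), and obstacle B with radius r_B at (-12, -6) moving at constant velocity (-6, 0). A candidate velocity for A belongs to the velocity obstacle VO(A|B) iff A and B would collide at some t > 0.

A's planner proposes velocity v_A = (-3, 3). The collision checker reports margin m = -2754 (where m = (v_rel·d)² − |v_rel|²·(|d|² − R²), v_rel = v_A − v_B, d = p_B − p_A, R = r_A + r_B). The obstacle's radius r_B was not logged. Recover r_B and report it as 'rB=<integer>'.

m = -2754
d = (-11, 7);  v_rel = (3, 3),  |v_rel|² = 18
v_rel×d = (3)·(7) − (3)·(-11) = 54
since m = R²·18 − 54²:  R² = (2916 + -2754) / 18 = 9
R = √9 = 3  ⇒  r_B = 3 − 2 = 1

rB=1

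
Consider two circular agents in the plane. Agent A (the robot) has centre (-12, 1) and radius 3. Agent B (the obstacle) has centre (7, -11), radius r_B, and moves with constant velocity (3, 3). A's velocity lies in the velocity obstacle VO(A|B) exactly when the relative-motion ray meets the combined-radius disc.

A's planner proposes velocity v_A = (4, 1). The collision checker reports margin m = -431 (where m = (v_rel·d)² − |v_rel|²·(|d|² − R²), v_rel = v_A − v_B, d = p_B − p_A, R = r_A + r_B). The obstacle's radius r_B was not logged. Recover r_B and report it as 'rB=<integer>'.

m = -431
d = (19, -12);  v_rel = (1, -2),  |v_rel|² = 5
v_rel×d = (1)·(-12) − (-2)·(19) = 26
since m = R²·5 − 26²:  R² = (676 + -431) / 5 = 49
R = √49 = 7  ⇒  r_B = 7 − 3 = 4

rB=4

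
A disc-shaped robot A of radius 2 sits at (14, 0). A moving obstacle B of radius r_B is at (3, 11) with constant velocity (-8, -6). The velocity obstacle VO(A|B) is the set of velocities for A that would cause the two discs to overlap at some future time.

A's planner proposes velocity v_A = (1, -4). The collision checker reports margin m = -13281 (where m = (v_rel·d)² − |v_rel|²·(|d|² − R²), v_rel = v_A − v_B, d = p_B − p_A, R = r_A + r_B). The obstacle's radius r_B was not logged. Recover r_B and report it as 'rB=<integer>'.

m = -13281
d = (-11, 11);  v_rel = (9, 2),  |v_rel|² = 85
v_rel×d = (9)·(11) − (2)·(-11) = 121
since m = R²·85 − 121²:  R² = (14641 + -13281) / 85 = 16
R = √16 = 4  ⇒  r_B = 4 − 2 = 2

rB=2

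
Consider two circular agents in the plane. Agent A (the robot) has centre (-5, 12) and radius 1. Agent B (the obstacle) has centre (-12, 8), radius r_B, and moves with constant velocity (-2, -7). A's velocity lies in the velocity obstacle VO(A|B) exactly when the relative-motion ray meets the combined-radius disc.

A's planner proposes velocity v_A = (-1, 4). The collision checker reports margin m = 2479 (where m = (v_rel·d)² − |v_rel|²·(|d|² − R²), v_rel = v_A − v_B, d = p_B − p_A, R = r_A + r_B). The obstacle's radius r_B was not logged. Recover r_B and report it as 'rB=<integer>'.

m = 2479
d = (-7, -4);  v_rel = (1, 11),  |v_rel|² = 122
v_rel×d = (1)·(-4) − (11)·(-7) = 73
since m = R²·122 − 73²:  R² = (5329 + 2479) / 122 = 64
R = √64 = 8  ⇒  r_B = 8 − 1 = 7

rB=7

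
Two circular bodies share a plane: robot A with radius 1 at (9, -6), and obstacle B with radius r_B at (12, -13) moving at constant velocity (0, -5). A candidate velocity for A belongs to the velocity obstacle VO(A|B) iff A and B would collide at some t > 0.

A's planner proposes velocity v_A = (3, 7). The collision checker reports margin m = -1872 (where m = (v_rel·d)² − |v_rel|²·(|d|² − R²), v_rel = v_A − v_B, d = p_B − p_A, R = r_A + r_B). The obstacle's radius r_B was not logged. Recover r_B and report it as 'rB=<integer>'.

m = -1872
d = (3, -7);  v_rel = (3, 12),  |v_rel|² = 153
v_rel×d = (3)·(-7) − (12)·(3) = -57
since m = R²·153 − (-57)²:  R² = (3249 + -1872) / 153 = 9
R = √9 = 3  ⇒  r_B = 3 − 1 = 2

rB=2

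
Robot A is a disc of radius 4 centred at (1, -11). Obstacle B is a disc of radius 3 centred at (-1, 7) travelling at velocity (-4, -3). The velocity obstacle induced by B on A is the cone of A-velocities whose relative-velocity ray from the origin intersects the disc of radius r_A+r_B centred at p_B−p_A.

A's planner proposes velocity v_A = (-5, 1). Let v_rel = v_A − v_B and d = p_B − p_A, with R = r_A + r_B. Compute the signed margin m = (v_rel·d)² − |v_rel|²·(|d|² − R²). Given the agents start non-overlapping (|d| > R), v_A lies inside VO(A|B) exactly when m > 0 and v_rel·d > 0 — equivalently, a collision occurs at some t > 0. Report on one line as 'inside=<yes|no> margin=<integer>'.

d = (-2, 18),  |d|² = 328;  R = 4+3 = 7,  c = 328−7² = 279
v_rel = (-1, 4),  |v_rel|² = 17;  v_rel·d = (-1)·(-2) + (4)·(18) = 74
17·t² − 148·t + 279 = 0  ⇒  m = 74² − 17·279 = 733
m = 733 > 0,  v_rel·d = 74 > 0  ⇒  inside

inside=yes margin=733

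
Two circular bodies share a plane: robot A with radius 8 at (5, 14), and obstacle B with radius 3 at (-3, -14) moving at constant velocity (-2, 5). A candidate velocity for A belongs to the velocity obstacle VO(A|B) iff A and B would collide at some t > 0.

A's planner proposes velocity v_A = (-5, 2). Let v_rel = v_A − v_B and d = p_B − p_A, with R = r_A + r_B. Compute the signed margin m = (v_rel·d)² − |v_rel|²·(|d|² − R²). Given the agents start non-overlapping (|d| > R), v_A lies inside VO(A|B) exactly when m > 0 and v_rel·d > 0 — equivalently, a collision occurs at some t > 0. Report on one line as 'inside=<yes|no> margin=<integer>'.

d = (-8, -28),  |d|² = 848;  R = 8+3 = 11,  c = 848−11² = 727
v_rel = (-3, -3),  |v_rel|² = 18;  v_rel·d = (-3)·(-8) + (-3)·(-28) = 108
18·t² − 216·t + 727 = 0  ⇒  m = 108² − 18·727 = -1422
m = -1422 < 0,  v_rel·d = 108 > 0  ⇒  outside

inside=no margin=-1422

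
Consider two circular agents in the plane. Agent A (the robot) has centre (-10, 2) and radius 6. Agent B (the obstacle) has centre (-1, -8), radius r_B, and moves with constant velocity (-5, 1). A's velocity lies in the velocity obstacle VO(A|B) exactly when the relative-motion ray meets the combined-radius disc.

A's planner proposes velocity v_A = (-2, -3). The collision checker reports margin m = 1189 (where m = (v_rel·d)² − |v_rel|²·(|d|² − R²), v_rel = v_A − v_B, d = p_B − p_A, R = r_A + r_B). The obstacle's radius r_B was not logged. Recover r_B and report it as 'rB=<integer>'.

m = 1189
d = (9, -10);  v_rel = (3, -4),  |v_rel|² = 25
v_rel×d = (3)·(-10) − (-4)·(9) = 6
since m = R²·25 − 6²:  R² = (36 + 1189) / 25 = 49
R = √49 = 7  ⇒  r_B = 7 − 6 = 1

rB=1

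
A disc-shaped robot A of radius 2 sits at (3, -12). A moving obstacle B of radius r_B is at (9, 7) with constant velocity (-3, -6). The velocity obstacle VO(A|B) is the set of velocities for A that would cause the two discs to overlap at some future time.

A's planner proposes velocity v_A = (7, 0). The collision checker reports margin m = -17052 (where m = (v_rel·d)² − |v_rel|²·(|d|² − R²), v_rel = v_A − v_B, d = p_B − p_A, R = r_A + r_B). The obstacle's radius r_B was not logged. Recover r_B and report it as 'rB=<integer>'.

m = -17052
d = (6, 19);  v_rel = (10, 6),  |v_rel|² = 136
v_rel×d = (10)·(19) − (6)·(6) = 154
since m = R²·136 − 154²:  R² = (23716 + -17052) / 136 = 49
R = √49 = 7  ⇒  r_B = 7 − 2 = 5

rB=5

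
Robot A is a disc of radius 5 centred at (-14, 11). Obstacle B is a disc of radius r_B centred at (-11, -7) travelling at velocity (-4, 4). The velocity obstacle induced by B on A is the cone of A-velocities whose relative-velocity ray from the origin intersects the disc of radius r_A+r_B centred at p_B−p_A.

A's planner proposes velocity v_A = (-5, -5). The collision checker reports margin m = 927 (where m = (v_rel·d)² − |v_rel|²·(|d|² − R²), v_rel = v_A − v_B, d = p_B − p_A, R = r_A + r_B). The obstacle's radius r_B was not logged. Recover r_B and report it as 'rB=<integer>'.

m = 927
d = (3, -18);  v_rel = (-1, -9),  |v_rel|² = 82
v_rel×d = (-1)·(-18) − (-9)·(3) = 45
since m = R²·82 − 45²:  R² = (2025 + 927) / 82 = 36
R = √36 = 6  ⇒  r_B = 6 − 5 = 1

rB=1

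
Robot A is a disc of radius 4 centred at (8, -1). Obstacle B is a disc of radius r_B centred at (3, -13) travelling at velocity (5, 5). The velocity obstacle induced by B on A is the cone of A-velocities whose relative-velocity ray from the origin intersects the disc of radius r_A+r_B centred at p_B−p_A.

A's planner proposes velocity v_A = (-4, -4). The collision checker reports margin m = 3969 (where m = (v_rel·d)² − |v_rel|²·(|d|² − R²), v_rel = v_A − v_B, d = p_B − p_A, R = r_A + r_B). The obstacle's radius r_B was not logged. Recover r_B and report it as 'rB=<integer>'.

m = 3969
d = (-5, -12);  v_rel = (-9, -9),  |v_rel|² = 162
v_rel×d = (-9)·(-12) − (-9)·(-5) = 63
since m = R²·162 − 63²:  R² = (3969 + 3969) / 162 = 49
R = √49 = 7  ⇒  r_B = 7 − 4 = 3

rB=3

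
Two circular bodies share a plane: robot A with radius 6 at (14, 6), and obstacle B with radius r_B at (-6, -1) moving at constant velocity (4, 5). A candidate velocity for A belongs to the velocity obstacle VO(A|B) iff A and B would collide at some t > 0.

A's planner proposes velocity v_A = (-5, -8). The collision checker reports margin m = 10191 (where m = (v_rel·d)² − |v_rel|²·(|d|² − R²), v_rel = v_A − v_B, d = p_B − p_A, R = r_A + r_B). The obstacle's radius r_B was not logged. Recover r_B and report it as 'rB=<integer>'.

m = 10191
d = (-20, -7);  v_rel = (-9, -13),  |v_rel|² = 250
v_rel×d = (-9)·(-7) − (-13)·(-20) = -197
since m = R²·250 − (-197)²:  R² = (38809 + 10191) / 250 = 196
R = √196 = 14  ⇒  r_B = 14 − 6 = 8

rB=8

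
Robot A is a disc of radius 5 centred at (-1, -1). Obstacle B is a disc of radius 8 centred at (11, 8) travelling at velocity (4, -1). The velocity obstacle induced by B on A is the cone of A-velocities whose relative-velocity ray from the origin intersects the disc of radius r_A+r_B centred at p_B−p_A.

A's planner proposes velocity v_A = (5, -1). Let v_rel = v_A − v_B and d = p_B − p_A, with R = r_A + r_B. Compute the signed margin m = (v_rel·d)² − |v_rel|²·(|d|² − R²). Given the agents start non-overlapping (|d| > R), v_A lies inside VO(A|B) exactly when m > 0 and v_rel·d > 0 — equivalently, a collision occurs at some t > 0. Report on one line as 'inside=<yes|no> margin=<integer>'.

d = (12, 9),  |d|² = 225;  R = 5+8 = 13,  c = 225−13² = 56
v_rel = (1, 0),  |v_rel|² = 1;  v_rel·d = (1)·(12) + (0)·(9) = 12
1·t² − 24·t + 56 = 0  ⇒  m = 12² − 1·56 = 88
m = 88 > 0,  v_rel·d = 12 > 0  ⇒  inside

inside=yes margin=88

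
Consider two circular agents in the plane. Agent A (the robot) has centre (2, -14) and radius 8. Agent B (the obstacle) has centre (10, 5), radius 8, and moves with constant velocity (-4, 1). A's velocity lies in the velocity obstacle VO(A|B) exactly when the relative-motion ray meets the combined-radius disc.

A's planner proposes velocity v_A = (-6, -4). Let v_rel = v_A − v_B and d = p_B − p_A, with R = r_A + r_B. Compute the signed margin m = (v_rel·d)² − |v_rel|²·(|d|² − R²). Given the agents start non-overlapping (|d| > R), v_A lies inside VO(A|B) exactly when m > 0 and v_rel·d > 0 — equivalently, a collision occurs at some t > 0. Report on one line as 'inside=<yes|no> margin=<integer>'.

d = (8, 19),  |d|² = 425;  R = 8+8 = 16,  c = 425−16² = 169
v_rel = (-2, -5),  |v_rel|² = 29;  v_rel·d = (-2)·(8) + (-5)·(19) = -111
29·t² + 222·t + 169 = 0  ⇒  m = (-111)² − 29·169 = 7420
m = 7420 > 0,  v_rel·d = -111 < 0  ⇒  outside

inside=no margin=7420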